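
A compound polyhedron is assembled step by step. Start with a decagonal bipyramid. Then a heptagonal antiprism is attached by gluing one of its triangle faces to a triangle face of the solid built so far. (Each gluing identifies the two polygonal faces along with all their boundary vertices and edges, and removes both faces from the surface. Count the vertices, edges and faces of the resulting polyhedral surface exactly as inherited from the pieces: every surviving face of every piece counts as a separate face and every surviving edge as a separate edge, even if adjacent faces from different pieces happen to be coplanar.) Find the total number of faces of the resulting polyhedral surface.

A decagonal bipyramid: V=12, E=30, F=20.
Attach a heptagonal antiprism (V=14, E=28, F=16) along a 3-gon: merge 3 vertices and 3 edges, delete both glued faces → V=23, E=55, F=34.
Check: V − E + F = 23 − 55 + 34 = 2.

34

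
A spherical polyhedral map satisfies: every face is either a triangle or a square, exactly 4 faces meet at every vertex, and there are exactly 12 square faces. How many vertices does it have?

18

Let x be the number of triangles; then F = 12 + x.
Edge–face incidences: 2E = 4·12 + 3·x = 48 + 3x.
Every vertex has degree 4, so 4V = 2E.
Euler: V − E + F = 2 ⇒ (2E)/4 − E + (12 + x) = 2.
Multiply by 8: 2·(2E) − 4·(2E) + 8·(12 + x) = 16, i.e. 96 + 8x − 2·(48 + 3x) = 16.
Collecting terms: 2x = 16, so x = 8.
Then 2E = 48 + 3·8 = 72, so E = 36, V = 2E/4 = 18, F = 12 + 8 = 20.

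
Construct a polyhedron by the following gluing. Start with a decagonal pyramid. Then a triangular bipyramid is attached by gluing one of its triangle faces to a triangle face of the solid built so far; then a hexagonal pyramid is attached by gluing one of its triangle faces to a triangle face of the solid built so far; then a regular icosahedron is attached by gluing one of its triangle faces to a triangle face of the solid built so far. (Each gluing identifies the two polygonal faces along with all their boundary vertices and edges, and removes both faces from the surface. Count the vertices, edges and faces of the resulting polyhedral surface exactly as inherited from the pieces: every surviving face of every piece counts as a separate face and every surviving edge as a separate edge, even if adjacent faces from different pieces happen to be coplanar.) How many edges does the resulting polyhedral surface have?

A decagonal pyramid: V=11, E=20, F=11.
Attach a triangular bipyramid (V=5, E=9, F=6) along a 3-gon: merge 3 vertices and 3 edges, delete both glued faces → V=13, E=26, F=15.
Attach a hexagonal pyramid (V=7, E=12, F=7) along a 3-gon: merge 3 vertices and 3 edges, delete both glued faces → V=17, E=35, F=20.
Attach a regular icosahedron (V=12, E=30, F=20) along a 3-gon: merge 3 vertices and 3 edges, delete both glued faces → V=26, E=62, F=38.
Check: V − E + F = 26 − 62 + 38 = 2.

62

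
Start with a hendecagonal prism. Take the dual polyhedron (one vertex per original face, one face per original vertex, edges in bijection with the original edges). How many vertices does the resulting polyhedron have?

13

The base solid has V = 22, E = 33, F = 13.
The dual swaps V and F and preserves E: V′ = F = 13, E′ = E = 33, F′ = V = 22.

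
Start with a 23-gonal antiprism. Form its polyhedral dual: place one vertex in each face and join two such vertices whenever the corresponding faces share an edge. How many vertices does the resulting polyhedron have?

The base solid has V = 46, E = 92, F = 48.
The dual swaps V and F and preserves E: V′ = F = 48, E′ = E = 92, F′ = V = 46.

48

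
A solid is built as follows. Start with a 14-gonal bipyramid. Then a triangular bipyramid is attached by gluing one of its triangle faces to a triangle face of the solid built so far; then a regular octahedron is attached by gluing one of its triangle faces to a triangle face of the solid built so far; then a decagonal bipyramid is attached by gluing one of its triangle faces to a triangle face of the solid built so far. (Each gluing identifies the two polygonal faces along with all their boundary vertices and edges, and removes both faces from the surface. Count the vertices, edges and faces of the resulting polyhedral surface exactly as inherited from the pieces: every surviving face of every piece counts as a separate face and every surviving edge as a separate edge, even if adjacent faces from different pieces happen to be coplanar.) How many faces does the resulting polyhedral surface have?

56

A 14-gonal bipyramid: V=16, E=42, F=28.
Attach a triangular bipyramid (V=5, E=9, F=6) along a 3-gon: merge 3 vertices and 3 edges, delete both glued faces → V=18, E=48, F=32.
Attach a regular octahedron (V=6, E=12, F=8) along a 3-gon: merge 3 vertices and 3 edges, delete both glued faces → V=21, E=57, F=38.
Attach a decagonal bipyramid (V=12, E=30, F=20) along a 3-gon: merge 3 vertices and 3 edges, delete both glued faces → V=30, E=84, F=56.
Check: V − E + F = 30 − 84 + 56 = 2.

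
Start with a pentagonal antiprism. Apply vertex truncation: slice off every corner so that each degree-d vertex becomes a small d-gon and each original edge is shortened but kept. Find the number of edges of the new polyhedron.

60

The base solid has V = 10, E = 20, F = 12.
Truncation replaces each original edge-end by a new vertex, so V′ = 2E = 40.
Each original edge survives, and each old vertex of degree d contributes d new edges; summing degrees gives Σd = 2E, so E′ = E + 2E = 3E = 60.
Each original face survives and each original vertex becomes one new face: F′ = F + V = 22.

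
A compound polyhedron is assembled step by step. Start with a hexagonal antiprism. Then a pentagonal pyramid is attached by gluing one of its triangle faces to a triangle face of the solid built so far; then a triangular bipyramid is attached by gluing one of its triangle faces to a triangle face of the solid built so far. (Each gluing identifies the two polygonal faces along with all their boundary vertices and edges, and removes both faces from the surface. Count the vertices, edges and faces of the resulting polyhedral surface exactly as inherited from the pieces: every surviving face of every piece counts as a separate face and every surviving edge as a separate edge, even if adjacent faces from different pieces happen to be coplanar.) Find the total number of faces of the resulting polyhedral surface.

22

A hexagonal antiprism: V=12, E=24, F=14.
Attach a pentagonal pyramid (V=6, E=10, F=6) along a 3-gon: merge 3 vertices and 3 edges, delete both glued faces → V=15, E=31, F=18.
Attach a triangular bipyramid (V=5, E=9, F=6) along a 3-gon: merge 3 vertices and 3 edges, delete both glued faces → V=17, E=37, F=22.
Check: V − E + F = 17 − 37 + 22 = 2.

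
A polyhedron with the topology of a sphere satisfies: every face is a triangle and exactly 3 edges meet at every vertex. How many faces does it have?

Each face has 3 edges and each edge borders two faces, so 2E = 3F.
Each vertex has degree 3, so 3V = 2E and hence V = 3F/3.
Euler: V − E + F = 2 ⇒ (3F/3) − (3F/2) + F = 2.
Multiply by 6: (6 − 9 + 6)F = 12, i.e. 3F = 12.
So F = 4, E = 3·4/2 = 6, V = 3·4/3 = 4.

4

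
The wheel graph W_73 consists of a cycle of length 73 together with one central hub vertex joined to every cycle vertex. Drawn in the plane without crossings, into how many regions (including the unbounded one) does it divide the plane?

74

W_73 has V = 73 + 1 = 74 vertices and E = 2·73 = 146 edges.
By Euler's formula F = 2 − V + E = 2 − 74 + 146 = 74.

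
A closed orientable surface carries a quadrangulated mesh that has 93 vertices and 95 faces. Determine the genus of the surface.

Every face is a square, so 2E = 4·95 = 380, giving E = 190.
χ = V − E + F = 93 − 190 + 95 = -2.
For a closed orientable surface χ = 2 − 2g, so g = (2 − (-2))/2 = 2.

2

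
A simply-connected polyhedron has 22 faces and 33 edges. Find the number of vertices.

Here V − E + F = 2.
V = 2 + E − F = 2 + 33 − 22 = 13.

13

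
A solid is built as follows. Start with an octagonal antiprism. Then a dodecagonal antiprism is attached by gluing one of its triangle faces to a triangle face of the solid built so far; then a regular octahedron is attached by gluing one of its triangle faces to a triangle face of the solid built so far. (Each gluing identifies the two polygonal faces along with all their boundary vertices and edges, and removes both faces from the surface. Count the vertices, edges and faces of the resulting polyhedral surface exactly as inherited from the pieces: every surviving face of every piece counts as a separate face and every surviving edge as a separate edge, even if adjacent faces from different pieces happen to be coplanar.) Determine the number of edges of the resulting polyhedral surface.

86

An octagonal antiprism: V=16, E=32, F=18.
Attach a dodecagonal antiprism (V=24, E=48, F=26) along a 3-gon: merge 3 vertices and 3 edges, delete both glued faces → V=37, E=77, F=42.
Attach a regular octahedron (V=6, E=12, F=8) along a 3-gon: merge 3 vertices and 3 edges, delete both glued faces → V=40, E=86, F=48.
Check: V − E + F = 40 − 86 + 48 = 2.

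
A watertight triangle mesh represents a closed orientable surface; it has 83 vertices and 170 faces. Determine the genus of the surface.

2

Every face is a triangle, so 2E = 3·170 = 510, giving E = 255.
χ = V − E + F = 83 − 255 + 170 = -2.
For a closed orientable surface χ = 2 − 2g, so g = (2 − (-2))/2 = 2.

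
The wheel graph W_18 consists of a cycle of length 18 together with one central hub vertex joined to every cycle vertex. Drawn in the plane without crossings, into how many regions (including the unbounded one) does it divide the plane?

W_18 has V = 18 + 1 = 19 vertices and E = 2·18 = 36 edges.
By Euler's formula F = 2 − V + E = 2 − 19 + 36 = 19.

19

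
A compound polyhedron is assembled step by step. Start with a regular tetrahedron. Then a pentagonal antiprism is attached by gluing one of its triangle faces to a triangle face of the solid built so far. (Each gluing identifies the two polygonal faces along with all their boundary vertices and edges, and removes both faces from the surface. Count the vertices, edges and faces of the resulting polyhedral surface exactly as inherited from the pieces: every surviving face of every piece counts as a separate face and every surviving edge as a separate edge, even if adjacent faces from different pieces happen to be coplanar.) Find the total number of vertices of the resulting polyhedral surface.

11

A regular tetrahedron: V=4, E=6, F=4.
Attach a pentagonal antiprism (V=10, E=20, F=12) along a 3-gon: merge 3 vertices and 3 edges, delete both glued faces → V=11, E=23, F=14.
Check: V − E + F = 11 − 23 + 14 = 2.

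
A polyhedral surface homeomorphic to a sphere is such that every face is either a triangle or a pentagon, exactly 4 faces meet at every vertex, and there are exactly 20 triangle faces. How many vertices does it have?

30

Let x be the number of pentagons; then F = 20 + x.
Edge–face incidences: 2E = 3·20 + 5·x = 60 + 5x.
Every vertex has degree 4, so 4V = 2E.
Euler: V − E + F = 2 ⇒ (2E)/4 − E + (20 + x) = 2.
Multiply by 8: 2·(2E) − 4·(2E) + 8·(20 + x) = 16, i.e. 160 + 8x − 2·(60 + 5x) = 16.
Collecting terms: −2x + 40 = 16, so −2x = −24, so x = 12.
Then 2E = 60 + 5·12 = 120, so E = 60, V = 2E/4 = 30, F = 20 + 12 = 32.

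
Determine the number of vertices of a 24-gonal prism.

A prism on an n-gon has two n-gon bases and n rectangular sides: V = 2·24 = 48, E = 3·24 = 72, F = 24 + 2 = 26.

48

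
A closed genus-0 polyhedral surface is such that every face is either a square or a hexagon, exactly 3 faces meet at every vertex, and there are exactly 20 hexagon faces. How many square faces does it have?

Let x be the number of squares; then F = 20 + x.
Edge–face incidences: 2E = 6·20 + 4·x = 120 + 4x.
Every vertex has degree 3, so 3V = 2E.
Euler: V − E + F = 2 ⇒ (2E)/3 − E + (20 + x) = 2.
Multiply by 6: 2·(2E) − 3·(2E) + 6·(20 + x) = 12, i.e. 120 + 6x − (120 + 4x) = 12.
Collecting terms: 2x = 12, so x = 6.
Then 2E = 120 + 4·6 = 144, so E = 72, V = 2E/3 = 48, F = 20 + 6 = 26.

6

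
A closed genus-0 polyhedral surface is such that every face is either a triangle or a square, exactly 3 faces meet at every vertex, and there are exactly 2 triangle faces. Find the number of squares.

3

Let x be the number of squares; then F = 2 + x.
Edge–face incidences: 2E = 3·2 + 4·x = 6 + 4x.
Every vertex has degree 3, so 3V = 2E.
Euler: V − E + F = 2 ⇒ (2E)/3 − E + (2 + x) = 2.
Multiply by 6: 2·(2E) − 3·(2E) + 6·(2 + x) = 12, i.e. 12 + 6x − (6 + 4x) = 12.
Collecting terms: 2x + 6 = 12, so 2x = 6, so x = 3.
Then 2E = 6 + 4·3 = 18, so E = 9, V = 2E/3 = 6, F = 2 + 3 = 5.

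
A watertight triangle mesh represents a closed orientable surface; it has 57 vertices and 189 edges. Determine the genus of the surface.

4

Every face is a triangle and each edge borders two faces, so 3F = 2·189, giving F = 126.
χ = V − E + F = 57 − 189 + 126 = -6.
For a closed orientable surface χ = 2 − 2g, so g = (2 − (-6))/2 = 4.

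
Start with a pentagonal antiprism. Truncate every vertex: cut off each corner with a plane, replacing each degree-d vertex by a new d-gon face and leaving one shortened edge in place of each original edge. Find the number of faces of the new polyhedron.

The base solid has V = 10, E = 20, F = 12.
Truncation replaces each original edge-end by a new vertex, so V′ = 2E = 40.
Each original edge survives, and each old vertex of degree d contributes d new edges; summing degrees gives Σd = 2E, so E′ = E + 2E = 3E = 60.
Each original face survives and each original vertex becomes one new face: F′ = F + V = 22.

22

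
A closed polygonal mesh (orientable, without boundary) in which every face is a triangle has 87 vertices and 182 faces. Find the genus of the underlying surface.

Every face is a triangle, so 2E = 3·182 = 546, giving E = 273.
χ = V − E + F = 87 − 273 + 182 = -4.
For a closed orientable surface χ = 2 − 2g, so g = (2 − (-4))/2 = 3.

3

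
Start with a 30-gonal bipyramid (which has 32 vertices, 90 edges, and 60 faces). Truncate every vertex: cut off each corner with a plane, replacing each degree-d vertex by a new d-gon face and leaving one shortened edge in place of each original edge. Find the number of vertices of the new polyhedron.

Truncation replaces each original edge-end by a new vertex, so V′ = 2E = 180.
Each original edge survives, and each old vertex of degree d contributes d new edges; summing degrees gives Σd = 2E, so E′ = E + 2E = 3E = 270.
Each original face survives and each original vertex becomes one new face: F′ = F + V = 92.

180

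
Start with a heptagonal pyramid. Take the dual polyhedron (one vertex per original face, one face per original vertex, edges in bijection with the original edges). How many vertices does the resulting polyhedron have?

8

The base solid has V = 8, E = 14, F = 8.
The dual swaps V and F and preserves E: V′ = F = 8, E′ = E = 14, F′ = V = 8.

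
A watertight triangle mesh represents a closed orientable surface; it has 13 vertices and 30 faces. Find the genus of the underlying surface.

Every face is a triangle, so 2E = 3·30 = 90, giving E = 45.
χ = V − E + F = 13 − 45 + 30 = -2.
For a closed orientable surface χ = 2 − 2g, so g = (2 − (-2))/2 = 2.

2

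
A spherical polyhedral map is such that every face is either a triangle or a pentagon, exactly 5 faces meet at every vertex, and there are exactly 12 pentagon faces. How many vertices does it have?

60

Let x be the number of triangles; then F = 12 + x.
Edge–face incidences: 2E = 5·12 + 3·x = 60 + 3x.
Every vertex has degree 5, so 5V = 2E.
Euler: V − E + F = 2 ⇒ (2E)/5 − E + (12 + x) = 2.
Multiply by 10: 2·(2E) − 5·(2E) + 10·(12 + x) = 20, i.e. 120 + 10x − 3·(60 + 3x) = 20.
Collecting terms: x − 60 = 20, so x = 80.
Then 2E = 60 + 3·80 = 300, so E = 150, V = 2E/5 = 60, F = 12 + 80 = 92.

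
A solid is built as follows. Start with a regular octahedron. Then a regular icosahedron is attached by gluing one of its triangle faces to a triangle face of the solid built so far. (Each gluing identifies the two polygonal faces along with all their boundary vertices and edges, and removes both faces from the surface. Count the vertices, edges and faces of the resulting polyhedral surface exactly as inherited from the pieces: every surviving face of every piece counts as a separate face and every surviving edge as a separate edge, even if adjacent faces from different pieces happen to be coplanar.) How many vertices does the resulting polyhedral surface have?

A regular octahedron: V=6, E=12, F=8.
Attach a regular icosahedron (V=12, E=30, F=20) along a 3-gon: merge 3 vertices and 3 edges, delete both glued faces → V=15, E=39, F=26.
Check: V − E + F = 15 − 39 + 26 = 2.

15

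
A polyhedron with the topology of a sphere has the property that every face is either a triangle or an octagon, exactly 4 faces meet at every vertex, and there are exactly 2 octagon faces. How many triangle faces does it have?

Let x be the number of triangles; then F = 2 + x.
Edge–face incidences: 2E = 8·2 + 3·x = 16 + 3x.
Every vertex has degree 4, so 4V = 2E.
Euler: V − E + F = 2 ⇒ (2E)/4 − E + (2 + x) = 2.
Multiply by 8: 2·(2E) − 4·(2E) + 8·(2 + x) = 16, i.e. 16 + 8x − 2·(16 + 3x) = 16.
Collecting terms: 2x − 16 = 16, so 2x = 32, so x = 16.
Then 2E = 16 + 3·16 = 64, so E = 32, V = 2E/4 = 16, F = 2 + 16 = 18.

16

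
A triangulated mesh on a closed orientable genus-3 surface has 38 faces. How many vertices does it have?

15

χ = 2 − 2·3 = -4, and every face is a triangle so 3F = 2E.
E = 3·38/2 = 57. Then V = -4 + E − F = -4 + 57 − 38 = 15.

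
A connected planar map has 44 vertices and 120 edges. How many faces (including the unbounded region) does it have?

78

Euler's formula for a connected plane graph: V − E + F = 2, so F = 2 − 44 + 120 = 78.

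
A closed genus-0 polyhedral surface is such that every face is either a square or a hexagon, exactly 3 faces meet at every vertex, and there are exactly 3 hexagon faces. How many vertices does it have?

14

Let x be the number of squares; then F = 3 + x.
Edge–face incidences: 2E = 6·3 + 4·x = 18 + 4x.
Every vertex has degree 3, so 3V = 2E.
Euler: V − E + F = 2 ⇒ (2E)/3 − E + (3 + x) = 2.
Multiply by 6: 2·(2E) − 3·(2E) + 6·(3 + x) = 12, i.e. 18 + 6x − (18 + 4x) = 12.
Collecting terms: 2x = 12, so x = 6.
Then 2E = 18 + 4·6 = 42, so E = 21, V = 2E/3 = 14, F = 3 + 6 = 9.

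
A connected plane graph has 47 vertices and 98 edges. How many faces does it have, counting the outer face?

Euler's formula for a connected plane graph: V − E + F = 2, so F = 2 − 47 + 98 = 53.

53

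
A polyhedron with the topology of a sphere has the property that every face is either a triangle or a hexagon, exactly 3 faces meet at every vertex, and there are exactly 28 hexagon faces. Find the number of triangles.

4

Let x be the number of triangles; then F = 28 + x.
Edge–face incidences: 2E = 6·28 + 3·x = 168 + 3x.
Every vertex has degree 3, so 3V = 2E.
Euler: V − E + F = 2 ⇒ (2E)/3 − E + (28 + x) = 2.
Multiply by 6: 2·(2E) − 3·(2E) + 6·(28 + x) = 12, i.e. 168 + 6x − (168 + 3x) = 12.
Collecting terms: 3x = 12, so x = 4.
Then 2E = 168 + 3·4 = 180, so E = 90, V = 2E/3 = 60, F = 28 + 4 = 32.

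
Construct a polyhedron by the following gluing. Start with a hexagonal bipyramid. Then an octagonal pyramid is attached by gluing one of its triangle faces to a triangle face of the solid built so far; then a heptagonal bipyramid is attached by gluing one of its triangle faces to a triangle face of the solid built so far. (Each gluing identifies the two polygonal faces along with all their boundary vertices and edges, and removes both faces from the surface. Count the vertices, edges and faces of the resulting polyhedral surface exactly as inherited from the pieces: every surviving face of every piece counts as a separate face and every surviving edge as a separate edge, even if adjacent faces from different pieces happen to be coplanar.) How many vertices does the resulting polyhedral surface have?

20

A hexagonal bipyramid: V=8, E=18, F=12.
Attach an octagonal pyramid (V=9, E=16, F=9) along a 3-gon: merge 3 vertices and 3 edges, delete both glued faces → V=14, E=31, F=19.
Attach a heptagonal bipyramid (V=9, E=21, F=14) along a 3-gon: merge 3 vertices and 3 edges, delete both glued faces → V=20, E=49, F=31.
Check: V − E + F = 20 − 49 + 31 = 2.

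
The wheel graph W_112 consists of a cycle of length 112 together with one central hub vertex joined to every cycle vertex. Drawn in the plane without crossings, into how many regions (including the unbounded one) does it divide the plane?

W_112 has V = 112 + 1 = 113 vertices and E = 2·112 = 224 edges.
By Euler's formula F = 2 − V + E = 2 − 113 + 224 = 113.

113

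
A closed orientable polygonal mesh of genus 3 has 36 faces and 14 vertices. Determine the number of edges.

For a closed orientable surface of genus 3, χ = 2 − 2·3 = -4.
E = V + F − (-4) = 14 + 36 − (-4) = 54.

54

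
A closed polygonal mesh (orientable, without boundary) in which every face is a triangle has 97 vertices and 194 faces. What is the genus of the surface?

1

Every face is a triangle, so 2E = 3·194 = 582, giving E = 291.
χ = V − E + F = 97 − 291 + 194 = 0.
For a closed orientable surface χ = 2 − 2g, so g = (2 − (0))/2 = 1.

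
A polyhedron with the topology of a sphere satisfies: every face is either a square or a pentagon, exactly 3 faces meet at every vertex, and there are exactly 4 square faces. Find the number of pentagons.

Let x be the number of pentagons; then F = 4 + x.
Edge–face incidences: 2E = 4·4 + 5·x = 16 + 5x.
Every vertex has degree 3, so 3V = 2E.
Euler: V − E + F = 2 ⇒ (2E)/3 − E + (4 + x) = 2.
Multiply by 6: 2·(2E) − 3·(2E) + 6·(4 + x) = 12, i.e. 24 + 6x − (16 + 5x) = 12.
Collecting terms: x + 8 = 12, so x = 4.
Then 2E = 16 + 5·4 = 36, so E = 18, V = 2E/3 = 12, F = 4 + 4 = 8.

4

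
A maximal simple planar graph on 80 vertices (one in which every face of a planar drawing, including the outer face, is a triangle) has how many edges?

In a plane triangulation 3F = 2E and V − E + F = 2, so E = 3V − 6 = 3·80 − 6 = 234.

234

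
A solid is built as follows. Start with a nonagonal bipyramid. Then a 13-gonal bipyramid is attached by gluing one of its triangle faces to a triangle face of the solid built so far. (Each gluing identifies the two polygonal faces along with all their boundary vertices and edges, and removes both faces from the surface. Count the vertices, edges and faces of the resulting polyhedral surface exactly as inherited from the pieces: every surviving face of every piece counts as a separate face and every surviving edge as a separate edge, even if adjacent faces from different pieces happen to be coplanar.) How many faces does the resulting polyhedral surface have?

A nonagonal bipyramid: V=11, E=27, F=18.
Attach a 13-gonal bipyramid (V=15, E=39, F=26) along a 3-gon: merge 3 vertices and 3 edges, delete both glued faces → V=23, E=63, F=42.
Check: V − E + F = 23 − 63 + 42 = 2.

42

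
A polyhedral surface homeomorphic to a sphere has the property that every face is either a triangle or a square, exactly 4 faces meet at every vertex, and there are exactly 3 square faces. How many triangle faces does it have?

Let x be the number of triangles; then F = 3 + x.
Edge–face incidences: 2E = 4·3 + 3·x = 12 + 3x.
Every vertex has degree 4, so 4V = 2E.
Euler: V − E + F = 2 ⇒ (2E)/4 − E + (3 + x) = 2.
Multiply by 8: 2·(2E) − 4·(2E) + 8·(3 + x) = 16, i.e. 24 + 8x − 2·(12 + 3x) = 16.
Collecting terms: 2x = 16, so x = 8.
Then 2E = 12 + 3·8 = 36, so E = 18, V = 2E/4 = 9, F = 3 + 8 = 11.

8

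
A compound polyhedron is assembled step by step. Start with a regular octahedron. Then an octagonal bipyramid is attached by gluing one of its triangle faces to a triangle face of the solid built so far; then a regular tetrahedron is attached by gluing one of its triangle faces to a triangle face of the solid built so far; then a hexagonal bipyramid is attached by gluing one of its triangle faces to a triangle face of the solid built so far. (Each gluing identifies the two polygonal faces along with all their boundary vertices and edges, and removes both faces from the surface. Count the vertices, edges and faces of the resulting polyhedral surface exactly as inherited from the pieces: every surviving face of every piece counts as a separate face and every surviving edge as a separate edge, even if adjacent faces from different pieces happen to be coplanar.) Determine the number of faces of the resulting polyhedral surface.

A regular octahedron: V=6, E=12, F=8.
Attach an octagonal bipyramid (V=10, E=24, F=16) along a 3-gon: merge 3 vertices and 3 edges, delete both glued faces → V=13, E=33, F=22.
Attach a regular tetrahedron (V=4, E=6, F=4) along a 3-gon: merge 3 vertices and 3 edges, delete both glued faces → V=14, E=36, F=24.
Attach a hexagonal bipyramid (V=8, E=18, F=12) along a 3-gon: merge 3 vertices and 3 edges, delete both glued faces → V=19, E=51, F=34.
Check: V − E + F = 19 − 51 + 34 = 2.

34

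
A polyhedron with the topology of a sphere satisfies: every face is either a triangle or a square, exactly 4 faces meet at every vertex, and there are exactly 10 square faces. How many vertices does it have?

16

Let x be the number of triangles; then F = 10 + x.
Edge–face incidences: 2E = 4·10 + 3·x = 40 + 3x.
Every vertex has degree 4, so 4V = 2E.
Euler: V − E + F = 2 ⇒ (2E)/4 − E + (10 + x) = 2.
Multiply by 8: 2·(2E) − 4·(2E) + 8·(10 + x) = 16, i.e. 80 + 8x − 2·(40 + 3x) = 16.
Collecting terms: 2x = 16, so x = 8.
Then 2E = 40 + 3·8 = 64, so E = 32, V = 2E/4 = 16, F = 10 + 8 = 18.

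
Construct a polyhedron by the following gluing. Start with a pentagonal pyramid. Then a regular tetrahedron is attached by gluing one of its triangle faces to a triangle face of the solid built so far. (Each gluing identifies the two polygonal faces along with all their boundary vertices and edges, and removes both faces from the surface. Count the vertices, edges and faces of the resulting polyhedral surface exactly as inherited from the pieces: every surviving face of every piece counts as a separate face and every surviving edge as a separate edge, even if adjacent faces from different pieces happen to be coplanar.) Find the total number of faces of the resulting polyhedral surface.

8

A pentagonal pyramid: V=6, E=10, F=6.
Attach a regular tetrahedron (V=4, E=6, F=4) along a 3-gon: merge 3 vertices and 3 edges, delete both glued faces → V=7, E=13, F=8.
Check: V − E + F = 7 − 13 + 8 = 2.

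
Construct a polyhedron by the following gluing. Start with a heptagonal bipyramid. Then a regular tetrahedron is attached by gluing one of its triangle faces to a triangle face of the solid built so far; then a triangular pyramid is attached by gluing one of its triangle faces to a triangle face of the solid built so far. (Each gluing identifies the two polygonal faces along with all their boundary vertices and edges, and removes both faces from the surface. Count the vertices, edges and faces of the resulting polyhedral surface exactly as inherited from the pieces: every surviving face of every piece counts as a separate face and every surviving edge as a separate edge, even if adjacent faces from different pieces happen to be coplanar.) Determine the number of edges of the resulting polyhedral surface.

A heptagonal bipyramid: V=9, E=21, F=14.
Attach a regular tetrahedron (V=4, E=6, F=4) along a 3-gon: merge 3 vertices and 3 edges, delete both glued faces → V=10, E=24, F=16.
Attach a triangular pyramid (V=4, E=6, F=4) along a 3-gon: merge 3 vertices and 3 edges, delete both glued faces → V=11, E=27, F=18.
Check: V − E + F = 11 − 27 + 18 = 2.

27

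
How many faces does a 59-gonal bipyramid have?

118

A bipyramid over an n-gon has 2n triangular faces and n + 2 vertices: V = 59 + 2 = 61, E = 3·59 = 177, F = 2·59 = 118.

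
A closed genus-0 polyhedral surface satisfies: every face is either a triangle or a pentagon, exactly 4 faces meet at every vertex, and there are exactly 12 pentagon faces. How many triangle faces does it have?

Let x be the number of triangles; then F = 12 + x.
Edge–face incidences: 2E = 5·12 + 3·x = 60 + 3x.
Every vertex has degree 4, so 4V = 2E.
Euler: V − E + F = 2 ⇒ (2E)/4 − E + (12 + x) = 2.
Multiply by 8: 2·(2E) − 4·(2E) + 8·(12 + x) = 16, i.e. 96 + 8x − 2·(60 + 3x) = 16.
Collecting terms: 2x − 24 = 16, so 2x = 40, so x = 20.
Then 2E = 60 + 3·20 = 120, so E = 60, V = 2E/4 = 30, F = 12 + 20 = 32.

20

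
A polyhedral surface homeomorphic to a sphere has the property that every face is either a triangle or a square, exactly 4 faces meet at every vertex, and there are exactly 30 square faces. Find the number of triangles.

8

Let x be the number of triangles; then F = 30 + x.
Edge–face incidences: 2E = 4·30 + 3·x = 120 + 3x.
Every vertex has degree 4, so 4V = 2E.
Euler: V − E + F = 2 ⇒ (2E)/4 − E + (30 + x) = 2.
Multiply by 8: 2·(2E) − 4·(2E) + 8·(30 + x) = 16, i.e. 240 + 8x − 2·(120 + 3x) = 16.
Collecting terms: 2x = 16, so x = 8.
Then 2E = 120 + 3·8 = 144, so E = 72, V = 2E/4 = 36, F = 30 + 8 = 38.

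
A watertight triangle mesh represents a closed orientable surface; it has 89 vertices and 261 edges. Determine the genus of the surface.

0

Every face is a triangle and each edge borders two faces, so 3F = 2·261, giving F = 174.
χ = V − E + F = 89 − 261 + 174 = 2.
For a closed orientable surface χ = 2 − 2g, so g = (2 − (2))/2 = 0.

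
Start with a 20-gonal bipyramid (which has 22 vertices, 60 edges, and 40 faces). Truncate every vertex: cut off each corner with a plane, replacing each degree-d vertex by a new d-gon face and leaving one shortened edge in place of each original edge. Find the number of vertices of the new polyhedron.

Truncation replaces each original edge-end by a new vertex, so V′ = 2E = 120.
Each original edge survives, and each old vertex of degree d contributes d new edges; summing degrees gives Σd = 2E, so E′ = E + 2E = 3E = 180.
Each original face survives and each original vertex becomes one new face: F′ = F + V = 62.

120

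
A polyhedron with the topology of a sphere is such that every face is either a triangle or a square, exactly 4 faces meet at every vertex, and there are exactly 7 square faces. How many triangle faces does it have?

Let x be the number of triangles; then F = 7 + x.
Edge–face incidences: 2E = 4·7 + 3·x = 28 + 3x.
Every vertex has degree 4, so 4V = 2E.
Euler: V − E + F = 2 ⇒ (2E)/4 − E + (7 + x) = 2.
Multiply by 8: 2·(2E) − 4·(2E) + 8·(7 + x) = 16, i.e. 56 + 8x − 2·(28 + 3x) = 16.
Collecting terms: 2x = 16, so x = 8.
Then 2E = 28 + 3·8 = 52, so E = 26, V = 2E/4 = 13, F = 7 + 8 = 15.

8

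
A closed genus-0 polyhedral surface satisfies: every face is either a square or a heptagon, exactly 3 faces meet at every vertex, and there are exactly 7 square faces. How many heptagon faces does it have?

2

Let x be the number of heptagons; then F = 7 + x.
Edge–face incidences: 2E = 4·7 + 7·x = 28 + 7x.
Every vertex has degree 3, so 3V = 2E.
Euler: V − E + F = 2 ⇒ (2E)/3 − E + (7 + x) = 2.
Multiply by 6: 2·(2E) − 3·(2E) + 6·(7 + x) = 12, i.e. 42 + 6x − (28 + 7x) = 12.
Collecting terms: −x + 14 = 12, so −x = −2, so x = 2.
Then 2E = 28 + 7·2 = 42, so E = 21, V = 2E/3 = 14, F = 7 + 2 = 9.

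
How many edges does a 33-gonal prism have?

99

A prism on an n-gon has two n-gon bases and n rectangular sides: V = 2·33 = 66, E = 3·33 = 99, F = 33 + 2 = 35.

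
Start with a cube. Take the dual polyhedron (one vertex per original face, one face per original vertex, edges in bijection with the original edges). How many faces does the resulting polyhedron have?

The base solid has V = 8, E = 12, F = 6.
The dual swaps V and F and preserves E: V′ = F = 6, E′ = E = 12, F′ = V = 8.

8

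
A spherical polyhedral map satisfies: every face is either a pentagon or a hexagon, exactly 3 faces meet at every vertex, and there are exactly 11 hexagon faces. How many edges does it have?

Let x be the number of pentagons; then F = 11 + x.
Edge–face incidences: 2E = 6·11 + 5·x = 66 + 5x.
Every vertex has degree 3, so 3V = 2E.
Euler: V − E + F = 2 ⇒ (2E)/3 − E + (11 + x) = 2.
Multiply by 6: 2·(2E) − 3·(2E) + 6·(11 + x) = 12, i.e. 66 + 6x − (66 + 5x) = 12.
Collecting terms: x = 12.
Then 2E = 66 + 5·12 = 126, so E = 63, V = 2E/3 = 42, F = 11 + 12 = 23.

63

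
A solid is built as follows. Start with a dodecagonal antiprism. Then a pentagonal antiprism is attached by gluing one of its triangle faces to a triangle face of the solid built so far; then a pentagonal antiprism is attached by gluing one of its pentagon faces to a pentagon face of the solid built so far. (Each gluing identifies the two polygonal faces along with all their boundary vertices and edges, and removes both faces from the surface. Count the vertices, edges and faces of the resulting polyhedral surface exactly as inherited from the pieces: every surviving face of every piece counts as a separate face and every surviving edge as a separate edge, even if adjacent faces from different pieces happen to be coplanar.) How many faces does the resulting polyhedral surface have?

46

A dodecagonal antiprism: V=24, E=48, F=26.
Attach a pentagonal antiprism (V=10, E=20, F=12) along a 3-gon: merge 3 vertices and 3 edges, delete both glued faces → V=31, E=65, F=36.
Attach a pentagonal antiprism (V=10, E=20, F=12) along a 5-gon: merge 5 vertices and 5 edges, delete both glued faces → V=36, E=80, F=46.
Check: V − E + F = 36 − 80 + 46 = 2.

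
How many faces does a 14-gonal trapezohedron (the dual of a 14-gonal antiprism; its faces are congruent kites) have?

28

The n-trapezohedron (dual of the n-antiprism) has V = 2·14 + 2 = 30, E = 4·14 = 56, F = 2·14 = 28.
Check: V − E + F = 30 − 56 + 28 = 2.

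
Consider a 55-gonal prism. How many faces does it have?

57

A prism on an n-gon has two n-gon bases and n rectangular sides: V = 2·55 = 110, E = 3·55 = 165, F = 55 + 2 = 57.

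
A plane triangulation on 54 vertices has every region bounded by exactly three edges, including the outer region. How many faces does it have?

104

In a plane triangulation 3F = 2E and V − E + F = 2, so F = 2V − 4 = 2·54 − 4 = 104.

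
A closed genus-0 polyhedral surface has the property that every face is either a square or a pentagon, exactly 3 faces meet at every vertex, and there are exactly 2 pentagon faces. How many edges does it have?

15

Let x be the number of squares; then F = 2 + x.
Edge–face incidences: 2E = 5·2 + 4·x = 10 + 4x.
Every vertex has degree 3, so 3V = 2E.
Euler: V − E + F = 2 ⇒ (2E)/3 − E + (2 + x) = 2.
Multiply by 6: 2·(2E) − 3·(2E) + 6·(2 + x) = 12, i.e. 12 + 6x − (10 + 4x) = 12.
Collecting terms: 2x + 2 = 12, so 2x = 10, so x = 5.
Then 2E = 10 + 4·5 = 30, so E = 15, V = 2E/3 = 10, F = 2 + 5 = 7.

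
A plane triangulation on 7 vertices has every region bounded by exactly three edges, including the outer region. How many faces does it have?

10

In a plane triangulation 3F = 2E and V − E + F = 2, so F = 2V − 4 = 2·7 − 4 = 10.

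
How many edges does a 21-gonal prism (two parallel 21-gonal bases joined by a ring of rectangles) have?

63

A prism on an n-gon has two n-gon bases and n rectangular sides: V = 2·21 = 42, E = 3·21 = 63, F = 21 + 2 = 23.
Check: V − E + F = 42 − 63 + 23 = 2.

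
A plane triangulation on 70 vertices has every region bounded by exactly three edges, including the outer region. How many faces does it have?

In a plane triangulation 3F = 2E and V − E + F = 2, so F = 2V − 4 = 2·70 − 4 = 136.

136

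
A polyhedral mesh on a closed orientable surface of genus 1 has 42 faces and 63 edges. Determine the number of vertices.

For a closed orientable surface of genus 1, χ = 2 − 2·1 = 0.
V = 0 + E − F = 0 + 63 − 42 = 21.

21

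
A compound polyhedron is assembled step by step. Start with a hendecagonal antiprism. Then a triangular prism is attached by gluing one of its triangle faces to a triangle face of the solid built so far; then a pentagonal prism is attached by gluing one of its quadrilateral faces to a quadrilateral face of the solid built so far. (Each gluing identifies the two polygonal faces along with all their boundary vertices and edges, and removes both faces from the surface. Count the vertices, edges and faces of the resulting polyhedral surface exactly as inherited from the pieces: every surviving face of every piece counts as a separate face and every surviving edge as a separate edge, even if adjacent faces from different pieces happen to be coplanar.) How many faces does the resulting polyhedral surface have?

A hendecagonal antiprism: V=22, E=44, F=24.
Attach a triangular prism (V=6, E=9, F=5) along a 3-gon: merge 3 vertices and 3 edges, delete both glued faces → V=25, E=50, F=27.
Attach a pentagonal prism (V=10, E=15, F=7) along a 4-gon: merge 4 vertices and 4 edges, delete both glued faces → V=31, E=61, F=32.
Check: V − E + F = 31 − 61 + 32 = 2.

32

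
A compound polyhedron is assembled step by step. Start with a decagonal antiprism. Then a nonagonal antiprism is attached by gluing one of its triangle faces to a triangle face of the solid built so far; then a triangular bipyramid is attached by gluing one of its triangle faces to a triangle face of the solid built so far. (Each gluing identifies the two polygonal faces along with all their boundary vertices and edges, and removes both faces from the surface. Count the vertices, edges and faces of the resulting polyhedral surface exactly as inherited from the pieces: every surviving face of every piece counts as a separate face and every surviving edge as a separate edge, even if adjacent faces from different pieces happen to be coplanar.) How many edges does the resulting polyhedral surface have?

A decagonal antiprism: V=20, E=40, F=22.
Attach a nonagonal antiprism (V=18, E=36, F=20) along a 3-gon: merge 3 vertices and 3 edges, delete both glued faces → V=35, E=73, F=40.
Attach a triangular bipyramid (V=5, E=9, F=6) along a 3-gon: merge 3 vertices and 3 edges, delete both glued faces → V=37, E=79, F=44.
Check: V − E + F = 37 − 79 + 44 = 2.

79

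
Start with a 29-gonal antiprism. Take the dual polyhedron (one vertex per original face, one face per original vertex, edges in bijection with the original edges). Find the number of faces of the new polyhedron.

58

The base solid has V = 58, E = 116, F = 60.
The dual swaps V and F and preserves E: V′ = F = 60, E′ = E = 116, F′ = V = 58.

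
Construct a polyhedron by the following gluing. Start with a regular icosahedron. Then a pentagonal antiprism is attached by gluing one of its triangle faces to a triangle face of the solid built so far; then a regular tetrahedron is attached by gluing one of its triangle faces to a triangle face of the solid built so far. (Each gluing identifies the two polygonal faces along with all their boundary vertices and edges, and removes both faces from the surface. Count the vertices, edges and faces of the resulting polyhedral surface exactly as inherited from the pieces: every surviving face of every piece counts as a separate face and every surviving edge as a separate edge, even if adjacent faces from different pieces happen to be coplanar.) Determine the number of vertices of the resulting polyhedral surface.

20

A regular icosahedron: V=12, E=30, F=20.
Attach a pentagonal antiprism (V=10, E=20, F=12) along a 3-gon: merge 3 vertices and 3 edges, delete both glued faces → V=19, E=47, F=30.
Attach a regular tetrahedron (V=4, E=6, F=4) along a 3-gon: merge 3 vertices and 3 edges, delete both glued faces → V=20, E=50, F=32.
Check: V − E + F = 20 − 50 + 32 = 2.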